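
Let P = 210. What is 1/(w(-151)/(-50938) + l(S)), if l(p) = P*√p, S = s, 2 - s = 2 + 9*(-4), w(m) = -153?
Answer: 50938/64182033 ≈ 0.00079365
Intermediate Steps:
s = 36 (s = 2 - (2 + 9*(-4)) = 2 - (2 - 36) = 2 - 1*(-34) = 2 + 34 = 36)
S = 36
l(p) = 210*√p
1/(w(-151)/(-50938) + l(S)) = 1/(-153/(-50938) + 210*√36) = 1/(-153*(-1/50938) + 210*6) = 1/(153/50938 + 1260) = 1/(64182033/50938) = 50938/64182033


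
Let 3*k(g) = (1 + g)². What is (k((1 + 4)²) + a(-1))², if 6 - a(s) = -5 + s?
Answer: 506944/9 ≈ 56327.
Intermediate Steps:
a(s) = 11 - s (a(s) = 6 - (-5 + s) = 6 + (5 - s) = 11 - s)
k(g) = (1 + g)²/3
(k((1 + 4)²) + a(-1))² = ((1 + (1 + 4)²)²/3 + (11 - 1*(-1)))² = ((1 + 5²)²/3 + (11 + 1))² = ((1 + 25)²/3 + 12)² = ((⅓)*26² + 12)² = ((⅓)*676 + 12)² = (676/3 + 12)² = (712/3)² = 506944/9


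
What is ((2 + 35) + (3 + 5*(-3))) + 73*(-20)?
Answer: -1435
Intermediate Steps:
((2 + 35) + (3 + 5*(-3))) + 73*(-20) = (37 + (3 - 15)) - 1460 = (37 - 12) - 1460 = 25 - 1460 = -1435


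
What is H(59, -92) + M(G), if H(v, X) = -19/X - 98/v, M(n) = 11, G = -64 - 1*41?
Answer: 51813/5428 ≈ 9.5455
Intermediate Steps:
G = -105 (G = -64 - 41 = -105)
H(v, X) = -98/v - 19/X
H(59, -92) + M(G) = (-98/59 - 19/(-92)) + 11 = (-98*1/59 - 19*(-1/92)) + 11 = (-98/59 + 19/92) + 11 = -7895/5428 + 11 = 51813/5428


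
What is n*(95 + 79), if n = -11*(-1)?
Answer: 1914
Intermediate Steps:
n = 11
n*(95 + 79) = 11*(95 + 79) = 11*174 = 1914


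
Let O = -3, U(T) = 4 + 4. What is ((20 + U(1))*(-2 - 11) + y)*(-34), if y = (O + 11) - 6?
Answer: 12308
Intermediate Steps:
U(T) = 8
y = 2 (y = (-3 + 11) - 6 = 8 - 6 = 2)
((20 + U(1))*(-2 - 11) + y)*(-34) = ((20 + 8)*(-2 - 11) + 2)*(-34) = (28*(-13) + 2)*(-34) = (-364 + 2)*(-34) = -362*(-34) = 12308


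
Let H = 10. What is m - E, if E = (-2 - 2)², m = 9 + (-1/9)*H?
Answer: -73/9 ≈ -8.1111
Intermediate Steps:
m = 71/9 (m = 9 - 1/9*10 = 9 - 1*⅑*10 = 9 - ⅑*10 = 9 - 10/9 = 71/9 ≈ 7.8889)
E = 16 (E = (-4)² = 16)
m - E = 71/9 - 1*16 = 71/9 - 16 = -73/9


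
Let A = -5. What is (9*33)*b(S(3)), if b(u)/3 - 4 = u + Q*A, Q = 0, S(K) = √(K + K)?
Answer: 3564 + 891*√6 ≈ 5746.5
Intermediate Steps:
S(K) = √2*√K (S(K) = √(2*K) = √2*√K)
b(u) = 12 + 3*u (b(u) = 12 + 3*(u + 0*(-5)) = 12 + 3*(u + 0) = 12 + 3*u)
(9*33)*b(S(3)) = (9*33)*(12 + 3*(√2*√3)) = 297*(12 + 3*√6) = 3564 + 891*√6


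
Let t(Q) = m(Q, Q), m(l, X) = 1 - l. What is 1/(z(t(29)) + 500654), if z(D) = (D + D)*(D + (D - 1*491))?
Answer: 1/531286 ≈ 1.8822e-6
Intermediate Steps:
t(Q) = 1 - Q
z(D) = 2*D*(-491 + 2*D) (z(D) = (2*D)*(D + (D - 491)) = (2*D)*(D + (-491 + D)) = (2*D)*(-491 + 2*D) = 2*D*(-491 + 2*D))
1/(z(t(29)) + 500654) = 1/(2*(1 - 1*29)*(-491 + 2*(1 - 1*29)) + 500654) = 1/(2*(1 - 29)*(-491 + 2*(1 - 29)) + 500654) = 1/(2*(-28)*(-491 + 2*(-28)) + 500654) = 1/(2*(-28)*(-491 - 56) + 500654) = 1/(2*(-28)*(-547) + 500654) = 1/(30632 + 500654) = 1/531286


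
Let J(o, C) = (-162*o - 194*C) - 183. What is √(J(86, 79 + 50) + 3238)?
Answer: I*√35903 ≈ 189.48*I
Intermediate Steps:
J(o, C) = -183 - 194*C - 162*o (J(o, C) = (-194*C - 162*o) - 183 = -183 - 194*C - 162*o)
√(J(86, 79 + 50) + 3238) = √((-183 - 194*(79 + 50) - 162*86) + 3238) = √((-183 - 194*129 - 13932) + 3238) = √((-183 - 25026 - 13932) + 3238) = √(-39141 + 3238) = √(-35903) = I*√35903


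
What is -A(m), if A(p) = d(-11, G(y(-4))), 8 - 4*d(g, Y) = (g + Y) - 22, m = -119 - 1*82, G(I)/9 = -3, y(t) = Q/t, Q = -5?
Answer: -17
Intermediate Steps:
y(t) = -5/t
G(I) = -27 (G(I) = 9*(-3) = -27)
m = -201 (m = -119 - 82 = -201)
d(g, Y) = 15/2 - Y/4 - g/4 (d(g, Y) = 2 - ((g + Y) - 22)/4 = 2 - ((Y + g) - 22)/4 = 2 - (-22 + Y + g)/4 = 2 + (11/2 - Y/4 - g/4) = 15/2 - Y/4 - g/4)
A(p) = 17 (A(p) = 15/2 - 1/4*(-27) - 1/4*(-11) = 15/2 + 27/4 + 11/4 = 17)
-A(m) = -1*17 = -17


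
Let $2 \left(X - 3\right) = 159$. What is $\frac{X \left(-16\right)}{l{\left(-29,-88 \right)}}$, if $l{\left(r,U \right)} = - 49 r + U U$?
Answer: $- \frac{88}{611} \approx -0.14403$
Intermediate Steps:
$X = \frac{165}{2}$ ($X = 3 + \frac{1}{2} \cdot 159 = 3 + \frac{159}{2} = \frac{165}{2} \approx 82.5$)
$l{\left(r,U \right)} = U^{2} - 49 r$ ($l{\left(r,U \right)} = - 49 r + U^{2} = U^{2} - 49 r$)
$\frac{X \left(-16\right)}{l{\left(-29,-88 \right)}} = \frac{\frac{165}{2} \left(-16\right)}{\left(-88\right)^{2} - -1421} = - \frac{1320}{7744 + 1421} = - \frac{1320}{9165} = \left(-1320\right) \frac{1}{9165} = - \frac{88}{611}$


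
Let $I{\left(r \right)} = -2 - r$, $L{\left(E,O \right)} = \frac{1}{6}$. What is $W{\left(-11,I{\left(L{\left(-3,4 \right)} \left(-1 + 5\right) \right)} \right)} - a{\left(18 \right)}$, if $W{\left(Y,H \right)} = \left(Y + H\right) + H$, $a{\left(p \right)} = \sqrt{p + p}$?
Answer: $- \frac{67}{3} \approx -22.333$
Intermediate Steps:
$L{\left(E,O \right)} = \frac{1}{6}$
$a{\left(p \right)} = \sqrt{2} \sqrt{p}$ ($a{\left(p \right)} = \sqrt{2 p} = \sqrt{2} \sqrt{p}$)
$W{\left(Y,H \right)} = Y + 2 H$ ($W{\left(Y,H \right)} = \left(H + Y\right) + H = Y + 2 H$)
$W{\left(-11,I{\left(L{\left(-3,4 \right)} \left(-1 + 5\right) \right)} \right)} - a{\left(18 \right)} = \left(-11 + 2 \left(-2 - \frac{-1 + 5}{6}\right)\right) - \sqrt{2} \sqrt{18} = \left(-11 + 2 \left(-2 - \frac{1}{6} \cdot 4\right)\right) - \sqrt{2} \cdot 3 \sqrt{2} = \left(-11 + 2 \left(-2 - \frac{2}{3}\right)\right) - 6 = \left(-11 + 2 \left(- \frac{8}{3}\right)\right) - 6 = \left(-11 - \frac{16}{3}\right) - 6 = - \frac{49}{3} - 6 = - \frac{67}{3}$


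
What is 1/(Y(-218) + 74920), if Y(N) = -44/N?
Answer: 109/8166302 ≈ 1.3348e-5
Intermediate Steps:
1/(Y(-218) + 74920) = 1/(-44/(-218) + 74920) = 1/(-44*(-1/218) + 74920) = 1/(22/109 + 74920) = 1/(8166302/109) = 109/8166302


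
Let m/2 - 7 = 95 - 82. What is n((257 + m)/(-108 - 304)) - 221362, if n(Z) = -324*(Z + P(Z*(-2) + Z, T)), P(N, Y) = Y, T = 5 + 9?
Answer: -23243437/103 ≈ -2.2566e+5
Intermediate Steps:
T = 14
m = 40 (m = 14 + 2*(95 - 82) = 14 + 2*13 = 14 + 26 = 40)
n(Z) = -4536 - 324*Z (n(Z) = -324*(Z + 14) = -324*(14 + Z) = -4536 - 324*Z)
n((257 + m)/(-108 - 304)) - 221362 = (-4536 - 324*(257 + 40)/(-108 - 304)) - 221362 = (-4536 - 96228/(-412)) - 221362 = (-4536 - 96228*(-1)/412) - 221362 = (-4536 - 324*(-297/412)) - 221362 = (-4536 + 24057/103) - 221362 = -443151/103 - 221362 = -23243437/103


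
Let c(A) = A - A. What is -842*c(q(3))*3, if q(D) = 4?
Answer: 0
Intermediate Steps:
c(A) = 0
-842*c(q(3))*3 = -842*0*3 = 0*3 = 0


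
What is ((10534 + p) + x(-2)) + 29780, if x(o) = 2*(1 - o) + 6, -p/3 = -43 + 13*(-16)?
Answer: 41079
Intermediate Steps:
p = 753 (p = -3*(-43 + 13*(-16)) = -3*(-43 - 208) = -3*(-251) = 753)
x(o) = 8 - 2*o (x(o) = (2 - 2*o) + 6 = 8 - 2*o)
((10534 + p) + x(-2)) + 29780 = ((10534 + 753) + (8 - 2*(-2))) + 29780 = (11287 + (8 + 4)) + 29780 = (11287 + 12) + 29780 = 11299 + 29780 = 41079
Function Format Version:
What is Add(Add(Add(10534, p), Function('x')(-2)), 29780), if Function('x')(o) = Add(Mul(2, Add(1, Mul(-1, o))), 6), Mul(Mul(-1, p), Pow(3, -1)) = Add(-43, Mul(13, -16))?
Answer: 41079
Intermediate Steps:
p = 753 (p = Mul(-3, Add(-43, Mul(13, -16))) = Mul(-3, Add(-43, -208)) = Mul(-3, -251) = 753)
Function('x')(o) = Add(8, Mul(-2, o)) (Function('x')(o) = Add(Add(2, Mul(-2, o)), 6) = Add(8, Mul(-2, o)))
Add(Add(Add(10534, p), Function('x')(-2)), 29780) = Add(Add(Add(10534, 753), Add(8, Mul(-2, -2))), 29780) = Add(Add(11287, Add(8, 4)), 29780) = Add(Add(11287, 12), 29780) = Add(11299, 29780) = 41079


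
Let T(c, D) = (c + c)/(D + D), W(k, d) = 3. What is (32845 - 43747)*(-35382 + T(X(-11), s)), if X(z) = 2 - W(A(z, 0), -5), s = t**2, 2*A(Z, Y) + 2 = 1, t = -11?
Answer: 46673893146/121 ≈ 3.8573e+8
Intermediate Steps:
A(Z, Y) = -1/2 (A(Z, Y) = -1 + (1/2)*1 = -1 + 1/2 = -1/2)
s = 121 (s = (-11)**2 = 121)
X(z) = -1 (X(z) = 2 - 1*3 = 2 - 3 = -1)
T(c, D) = c/D (T(c, D) = (2*c)/((2*D)) = (2*c)*(1/(2*D)) = c/D)
(32845 - 43747)*(-35382 + T(X(-11), s)) = (32845 - 43747)*(-35382 - 1/121) = -10902*(-35382 - 1*1/121) = -10902*(-35382 - 1/121) = -10902*(-4281223/121) = 46673893146/121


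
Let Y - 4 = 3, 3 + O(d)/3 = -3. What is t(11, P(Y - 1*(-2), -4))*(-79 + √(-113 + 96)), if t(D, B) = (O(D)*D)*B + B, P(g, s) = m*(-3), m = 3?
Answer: -140067 + 1773*I*√17 ≈ -1.4007e+5 + 7310.3*I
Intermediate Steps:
O(d) = -18 (O(d) = -9 + 3*(-3) = -9 - 9 = -18)
Y = 7 (Y = 4 + 3 = 7)
P(g, s) = -9 (P(g, s) = 3*(-3) = -9)
t(D, B) = B - 18*B*D (t(D, B) = (-18*D)*B + B = -18*B*D + B = B - 18*B*D)
t(11, P(Y - 1*(-2), -4))*(-79 + √(-113 + 96)) = (-9*(1 - 18*11))*(-79 + √(-113 + 96)) = (-9*(1 - 198))*(-79 + √(-17)) = (-9*(-197))*(-79 + I*√17) = 1773*(-79 + I*√17) = -140067 + 1773*I*√17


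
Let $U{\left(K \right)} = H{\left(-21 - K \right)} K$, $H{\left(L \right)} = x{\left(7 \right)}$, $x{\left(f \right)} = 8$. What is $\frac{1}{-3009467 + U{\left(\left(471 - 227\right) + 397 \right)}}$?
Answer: $- \frac{1}{3004339} \approx -3.3285 \cdot 10^{-7}$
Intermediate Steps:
$H{\left(L \right)} = 8$
$U{\left(K \right)} = 8 K$
$\frac{1}{-3009467 + U{\left(\left(471 - 227\right) + 397 \right)}} = \frac{1}{-3009467 + 8 \left(\left(471 - 227\right) + 397\right)} = \frac{1}{-3009467 + 8 \left(244 + 397\right)} = \frac{1}{-3009467 + 8 \cdot 641} = \frac{1}{-3009467 + 5128} = \frac{1}{-3004339} = - \frac{1}{3004339}$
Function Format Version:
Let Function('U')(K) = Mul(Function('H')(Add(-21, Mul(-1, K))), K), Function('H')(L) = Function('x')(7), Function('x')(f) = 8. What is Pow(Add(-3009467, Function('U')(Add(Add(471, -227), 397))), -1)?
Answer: Rational(-1, 3004339) ≈ -3.3285e-7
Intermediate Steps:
Function('H')(L) = 8
Function('U')(K) = Mul(8, K)
Pow(Add(-3009467, Function('U')(Add(Add(471, -227), 397))), -1) = Pow(Add(-3009467, Mul(8, Add(Add(471, -227), 397))), -1) = Pow(Add(-3009467, Mul(8, Add(244, 397))), -1) = Pow(Add(-3009467, Mul(8, 641)), -1) = Pow(Add(-3009467, 5128), -1) = Pow(-3004339, -1) = Rational(-1, 3004339)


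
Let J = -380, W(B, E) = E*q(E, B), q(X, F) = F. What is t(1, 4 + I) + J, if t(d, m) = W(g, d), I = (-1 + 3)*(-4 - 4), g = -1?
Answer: -381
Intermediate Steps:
I = -16 (I = 2*(-8) = -16)
W(B, E) = B*E (W(B, E) = E*B = B*E)
t(d, m) = -d
t(1, 4 + I) + J = -1*1 - 380 = -1 - 380 = -381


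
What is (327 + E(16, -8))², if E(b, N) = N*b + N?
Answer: 36481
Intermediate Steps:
E(b, N) = N + N*b
(327 + E(16, -8))² = (327 - 8*(1 + 16))² = (327 - 8*17)² = (327 - 136)² = 191² = 36481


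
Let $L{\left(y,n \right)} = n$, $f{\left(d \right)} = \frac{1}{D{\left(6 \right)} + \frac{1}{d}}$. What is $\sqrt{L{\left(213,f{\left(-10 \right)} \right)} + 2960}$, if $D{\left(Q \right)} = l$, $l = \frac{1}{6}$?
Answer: $5 \sqrt{119} \approx 54.544$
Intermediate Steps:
$l = \frac{1}{6} \approx 0.16667$
$D{\left(Q \right)} = \frac{1}{6}$
$f{\left(d \right)} = \frac{1}{\frac{1}{6} + \frac{1}{d}}$
$\sqrt{L{\left(213,f{\left(-10 \right)} \right)} + 2960} = \sqrt{6 \left(-10\right) \frac{1}{6 - 10} + 2960} = \sqrt{6 \left(-10\right) \frac{1}{-4} + 2960} = \sqrt{6 \left(-10\right) \left(- \frac{1}{4}\right) + 2960} = \sqrt{15 + 2960} = \sqrt{2975} = 5 \sqrt{119}$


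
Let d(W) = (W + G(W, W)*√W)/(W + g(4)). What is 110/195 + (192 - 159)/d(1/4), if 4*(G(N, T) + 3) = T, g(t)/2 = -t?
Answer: 8206/39 ≈ 210.41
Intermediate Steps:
g(t) = -2*t (g(t) = 2*(-t) = -2*t)
G(N, T) = -3 + T/4
d(W) = (W + √W*(-3 + W/4))/(-8 + W) (d(W) = (W + (-3 + W/4)*√W)/(W - 2*4) = (W + √W*(-3 + W/4))/(W - 8) = (W + √W*(-3 + W/4))/(-8 + W))
110/195 + (192 - 159)/d(1/4) = 110/195 + (192 - 159)/(((1/4 + √(1/4)*(-12 + 1/4)/4)/(-8 + 1/4))) = 110*(1/195) + 33/(((¼ + √(¼)*(-12 + ¼)/4)/(-8 + ¼))) = 22/39 + 33/(((¼ + (¼)*(½)*(-47/4))/(-31/4))) = 22/39 + 33/((-4*(¼ - 47/32)/31)) = 22/39 + 33/((-4/31*(-39/32))) = 22/39 + 33/(39/248) = 22/39 + 33*(248/39) = 22/39 + 2728/13 = 8206/39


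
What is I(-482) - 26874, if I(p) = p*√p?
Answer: -26874 - 482*I*√482 ≈ -26874.0 - 10582.0*I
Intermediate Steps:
I(p) = p^(3/2)
I(-482) - 26874 = (-482)^(3/2) - 26874 = -482*I*√482 - 26874 = -26874 - 482*I*√482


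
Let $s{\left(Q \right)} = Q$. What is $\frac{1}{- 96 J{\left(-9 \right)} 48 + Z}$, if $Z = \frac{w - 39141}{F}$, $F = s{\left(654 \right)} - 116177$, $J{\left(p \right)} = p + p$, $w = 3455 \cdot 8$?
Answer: $\frac{115523}{9581951213} \approx 1.2056 \cdot 10^{-5}$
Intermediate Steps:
$w = 27640$
$J{\left(p \right)} = 2 p$
$F = -115523$ ($F = 654 - 116177 = -115523$)
$Z = \frac{11501}{115523}$ ($Z = \frac{27640 - 39141}{-115523} = \left(27640 - 39141\right) \left(- \frac{1}{115523}\right) = \left(-11501\right) \left(- \frac{1}{115523}\right) = \frac{11501}{115523} \approx 0.099556$)
$\frac{1}{- 96 J{\left(-9 \right)} 48 + Z} = \frac{1}{- 96 \cdot 2 \left(-9\right) 48 + \frac{11501}{115523}} = \frac{1}{\left(-96\right) \left(-18\right) 48 + \frac{11501}{115523}} = \frac{1}{1728 \cdot 48 + \frac{11501}{115523}} = \frac{1}{82944 + \frac{11501}{115523}} = \frac{1}{\frac{9581951213}{115523}} = \frac{115523}{9581951213}$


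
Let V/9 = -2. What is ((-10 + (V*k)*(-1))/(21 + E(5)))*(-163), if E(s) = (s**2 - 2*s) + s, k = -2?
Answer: 7498/41 ≈ 182.88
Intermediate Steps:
E(s) = s**2 - s
V = -18 (V = 9*(-2) = -18)
((-10 + (V*k)*(-1))/(21 + E(5)))*(-163) = ((-10 - 18*(-2)*(-1))/(21 + 5*(-1 + 5)))*(-163) = ((-10 + 36*(-1))/(21 + 5*4))*(-163) = ((-10 - 36)/(21 + 20))*(-163) = -46/41*(-163) = 7498/41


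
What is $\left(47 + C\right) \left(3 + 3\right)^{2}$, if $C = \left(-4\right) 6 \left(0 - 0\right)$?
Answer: $1692$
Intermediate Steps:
$C = 0$ ($C = - 24 \left(0 + 0\right) = \left(-24\right) 0 = 0$)
$\left(47 + C\right) \left(3 + 3\right)^{2} = \left(47 + 0\right) \left(3 + 3\right)^{2} = 47 \cdot 6^{2} = 47 \cdot 36 = 1692$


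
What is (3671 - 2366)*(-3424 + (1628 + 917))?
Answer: -1147095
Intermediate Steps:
(3671 - 2366)*(-3424 + (1628 + 917)) = 1305*(-3424 + 2545) = 1305*(-879) = -1147095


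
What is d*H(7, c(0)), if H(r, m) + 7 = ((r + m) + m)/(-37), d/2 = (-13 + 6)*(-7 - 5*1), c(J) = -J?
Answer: -44688/37 ≈ -1207.8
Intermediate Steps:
d = 168 (d = 2*((-13 + 6)*(-7 - 5*1)) = 2*(-7*(-7 - 5)) = 2*(-7*(-12)) = 2*84 = 168)
H(r, m) = -7 - 2*m/37 - r/37 (H(r, m) = -7 + ((r + m) + m)/(-37) = -7 + ((m + r) + m)*(-1/37) = -7 + (r + 2*m)*(-1/37) = -7 + (-2*m/37 - r/37) = -7 - 2*m/37 - r/37)
d*H(7, c(0)) = 168*(-7 - (-2)*0/37 - 1/37*7) = 168*(-7 - 2/37*0 - 7/37) = 168*(-7 + 0 - 7/37) = 168*(-266/37) = -44688/37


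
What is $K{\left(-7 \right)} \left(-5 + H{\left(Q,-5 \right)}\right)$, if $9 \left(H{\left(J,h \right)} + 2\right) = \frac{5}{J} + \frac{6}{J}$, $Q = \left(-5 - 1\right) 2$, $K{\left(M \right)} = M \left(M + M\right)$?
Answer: $- \frac{37583}{54} \approx -695.98$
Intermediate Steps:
$K{\left(M \right)} = 2 M^{2}$ ($K{\left(M \right)} = M 2 M = 2 M^{2}$)
$Q = -12$ ($Q = \left(-6\right) 2 = -12$)
$H{\left(J,h \right)} = -2 + \frac{11}{9 J}$ ($H{\left(J,h \right)} = -2 + \frac{\frac{5}{J} + \frac{6}{J}}{9} = -2 + \frac{11 \frac{1}{J}}{9} = -2 + \frac{11}{9 J}$)
$K{\left(-7 \right)} \left(-5 + H{\left(Q,-5 \right)}\right) = 2 \left(-7\right)^{2} \left(-5 - \left(2 - \frac{11}{9 \left(-12\right)}\right)\right) = 2 \cdot 49 \left(-5 + \left(-2 + \frac{11}{9} \left(- \frac{1}{12}\right)\right)\right) = 98 \left(-5 - \frac{227}{108}\right) = 98 \left(- \frac{767}{108}\right) = - \frac{37583}{54}$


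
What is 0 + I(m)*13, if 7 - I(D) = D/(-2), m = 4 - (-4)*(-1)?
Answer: 91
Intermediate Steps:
m = 0 (m = 4 - 1*4 = 4 - 4 = 0)
I(D) = 7 + D/2 (I(D) = 7 - D/(-2) = 7 - D*(-1)/2 = 7 - (-1)*D/2 = 7 + D/2)
0 + I(m)*13 = 0 + (7 + (1/2)*0)*13 = 0 + (7 + 0)*13 = 0 + 7*13 = 0 + 91 = 91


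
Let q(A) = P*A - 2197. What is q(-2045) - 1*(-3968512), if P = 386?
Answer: 3176945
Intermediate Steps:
q(A) = -2197 + 386*A (q(A) = 386*A - 2197 = -2197 + 386*A)
q(-2045) - 1*(-3968512) = (-2197 + 386*(-2045)) - 1*(-3968512) = (-2197 - 789370) + 3968512 = -791567 + 3968512 = 3176945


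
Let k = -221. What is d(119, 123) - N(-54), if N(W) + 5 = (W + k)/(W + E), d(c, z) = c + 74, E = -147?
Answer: 39523/201 ≈ 196.63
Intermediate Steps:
d(c, z) = 74 + c
N(W) = -5 + (-221 + W)/(-147 + W) (N(W) = -5 + (W - 221)/(W - 147) = -5 + (-221 + W)/(-147 + W))
d(119, 123) - N(-54) = (74 + 119) - 2*(257 - 2*(-54))/(-147 - 54) = 193 - 2*(257 + 108)/(-201) = 193 - 2*(-1)*365/201 = 193 - 1*(-730/201) = 193 + 730/201 = 39523/201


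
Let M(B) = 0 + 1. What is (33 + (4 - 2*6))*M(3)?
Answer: 25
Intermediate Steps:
M(B) = 1
(33 + (4 - 2*6))*M(3) = (33 + (4 - 2*6))*1 = (33 + (4 - 12))*1 = (33 - 8)*1 = 25*1 = 25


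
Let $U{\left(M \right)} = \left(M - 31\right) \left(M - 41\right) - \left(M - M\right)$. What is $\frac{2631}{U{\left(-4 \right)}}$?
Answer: $\frac{877}{525} \approx 1.6705$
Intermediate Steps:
$U{\left(M \right)} = \left(-41 + M\right) \left(-31 + M\right)$ ($U{\left(M \right)} = \left(-31 + M\right) \left(-41 + M\right) - 0 = \left(-41 + M\right) \left(-31 + M\right) + 0 = \left(-41 + M\right) \left(-31 + M\right)$)
$\frac{2631}{U{\left(-4 \right)}} = \frac{2631}{1271 + \left(-4\right)^{2} - -288} = \frac{2631}{1271 + 16 + 288} = \frac{2631}{1575} = 2631 \cdot \frac{1}{1575} = \frac{877}{525}$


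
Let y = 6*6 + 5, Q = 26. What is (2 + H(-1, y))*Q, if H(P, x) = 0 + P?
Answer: 26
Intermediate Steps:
y = 41 (y = 36 + 5 = 41)
H(P, x) = P
(2 + H(-1, y))*Q = (2 - 1)*26 = 1*26 = 26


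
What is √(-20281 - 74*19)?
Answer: I*√21687 ≈ 147.27*I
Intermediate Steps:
√(-20281 - 74*19) = √(-20281 - 1406) = √(-21687) = I*√21687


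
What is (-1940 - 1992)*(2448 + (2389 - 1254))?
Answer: -14088356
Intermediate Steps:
(-1940 - 1992)*(2448 + (2389 - 1254)) = -3932*(2448 + 1135) = -3932*3583 = -14088356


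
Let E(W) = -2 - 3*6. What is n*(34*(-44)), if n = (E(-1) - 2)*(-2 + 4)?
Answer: 65824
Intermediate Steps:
E(W) = -20 (E(W) = -2 - 18 = -20)
n = -44 (n = (-20 - 2)*(-2 + 4) = -22*2 = -44)
n*(34*(-44)) = -1496*(-44) = -44*(-1496) = 65824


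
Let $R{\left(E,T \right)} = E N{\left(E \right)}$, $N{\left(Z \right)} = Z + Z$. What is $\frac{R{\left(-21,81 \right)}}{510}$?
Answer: $\frac{147}{85} \approx 1.7294$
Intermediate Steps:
$N{\left(Z \right)} = 2 Z$
$R{\left(E,T \right)} = 2 E^{2}$ ($R{\left(E,T \right)} = E 2 E = 2 E^{2}$)
$\frac{R{\left(-21,81 \right)}}{510} = \frac{2 \left(-21\right)^{2}}{510} = 2 \cdot 441 \cdot \frac{1}{510} = 882 \cdot \frac{1}{510} = \frac{147}{85}$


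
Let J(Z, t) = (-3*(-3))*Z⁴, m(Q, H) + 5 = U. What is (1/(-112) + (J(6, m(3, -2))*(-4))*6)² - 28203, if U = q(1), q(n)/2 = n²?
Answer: 982999783347457/12544 ≈ 7.8364e+10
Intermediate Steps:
q(n) = 2*n²
U = 2 (U = 2*1² = 2*1 = 2)
m(Q, H) = -3 (m(Q, H) = -5 + 2 = -3)
J(Z, t) = 9*Z⁴
(1/(-112) + (J(6, m(3, -2))*(-4))*6)² - 28203 = (1/(-112) + ((9*6⁴)*(-4))*6)² - 28203 = (-1/112 + ((9*1296)*(-4))*6)² - 28203 = (-1/112 + (11664*(-4))*6)² - 28203 = (-1/112 - 46656*6)² - 28203 = (-1/112 - 279936)² - 28203 = (-31352833/112)² - 28203 = 983000137125889/12544 - 28203 = 982999783347457/12544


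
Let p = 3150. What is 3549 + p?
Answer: 6699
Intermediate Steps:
3549 + p = 3549 + 3150 = 6699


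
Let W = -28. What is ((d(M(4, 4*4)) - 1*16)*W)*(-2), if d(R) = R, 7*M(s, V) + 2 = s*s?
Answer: -784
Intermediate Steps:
M(s, V) = -2/7 + s**2/7 (M(s, V) = -2/7 + (s*s)/7 = -2/7 + s**2/7)
((d(M(4, 4*4)) - 1*16)*W)*(-2) = (((-2/7 + (1/7)*4**2) - 1*16)*(-28))*(-2) = (((-2/7 + (1/7)*16) - 16)*(-28))*(-2) = (((-2/7 + 16/7) - 16)*(-28))*(-2) = ((2 - 16)*(-28))*(-2) = -14*(-28)*(-2) = 392*(-2) = -784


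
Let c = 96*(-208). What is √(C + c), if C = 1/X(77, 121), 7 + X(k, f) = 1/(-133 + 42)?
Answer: 5*I*√325116506/638 ≈ 141.31*I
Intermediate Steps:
X(k, f) = -638/91 (X(k, f) = -7 + 1/(-133 + 42) = -7 + 1/(-91) = -7 - 1/91 = -638/91)
c = -19968
C = -91/638 (C = 1/(-638/91) = -91/638 ≈ -0.14263)
√(C + c) = √(-91/638 - 19968) = √(-12739675/638) = 5*I*√325116506/638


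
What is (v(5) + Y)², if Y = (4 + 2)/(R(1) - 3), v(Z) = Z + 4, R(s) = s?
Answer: 36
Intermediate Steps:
v(Z) = 4 + Z
Y = -3 (Y = (4 + 2)/(1 - 3) = 6/(-2) = 6*(-½) = -3)
(v(5) + Y)² = ((4 + 5) - 3)² = (9 - 3)² = 6² = 36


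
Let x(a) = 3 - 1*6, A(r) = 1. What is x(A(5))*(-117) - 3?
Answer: 348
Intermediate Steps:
x(a) = -3 (x(a) = 3 - 6 = -3)
x(A(5))*(-117) - 3 = -3*(-117) - 3 = 351 - 3 = 348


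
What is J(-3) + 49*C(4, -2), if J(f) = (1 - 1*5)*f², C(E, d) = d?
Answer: -134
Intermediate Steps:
J(f) = -4*f² (J(f) = (1 - 5)*f² = -4*f²)
J(-3) + 49*C(4, -2) = -4*(-3)² + 49*(-2) = -4*9 - 98 = -36 - 98 = -134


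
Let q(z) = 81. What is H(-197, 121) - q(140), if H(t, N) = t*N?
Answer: -23918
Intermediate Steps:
H(t, N) = N*t
H(-197, 121) - q(140) = 121*(-197) - 1*81 = -23837 - 81 = -23918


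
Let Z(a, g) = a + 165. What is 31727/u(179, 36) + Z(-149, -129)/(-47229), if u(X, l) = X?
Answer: 1498431619/8453991 ≈ 177.25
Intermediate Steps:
Z(a, g) = 165 + a
31727/u(179, 36) + Z(-149, -129)/(-47229) = 31727/179 + (165 - 149)/(-47229) = 31727*(1/179) + 16*(-1/47229) = 31727/179 - 16/47229 = 1498431619/8453991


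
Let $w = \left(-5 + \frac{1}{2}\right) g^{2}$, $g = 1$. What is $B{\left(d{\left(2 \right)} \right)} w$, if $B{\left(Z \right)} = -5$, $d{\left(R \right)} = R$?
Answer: $\frac{45}{2} \approx 22.5$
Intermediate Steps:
$w = - \frac{9}{2}$ ($w = \left(-5 + \frac{1}{2}\right) 1^{2} = \left(-5 + \frac{1}{2}\right) 1 = \left(- \frac{9}{2}\right) 1 = - \frac{9}{2} \approx -4.5$)
$B{\left(d{\left(2 \right)} \right)} w = \left(-5\right) \left(- \frac{9}{2}\right) = \frac{45}{2}$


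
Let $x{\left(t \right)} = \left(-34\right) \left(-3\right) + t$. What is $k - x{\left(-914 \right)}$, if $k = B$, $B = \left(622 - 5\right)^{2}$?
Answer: $381501$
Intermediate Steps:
$x{\left(t \right)} = 102 + t$
$B = 380689$ ($B = 617^{2} = 380689$)
$k = 380689$
$k - x{\left(-914 \right)} = 380689 - \left(102 - 914\right) = 380689 - -812 = 380689 + 812 = 381501$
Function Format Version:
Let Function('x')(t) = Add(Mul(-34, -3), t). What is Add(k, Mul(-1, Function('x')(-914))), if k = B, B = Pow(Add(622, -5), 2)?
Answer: 381501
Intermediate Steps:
Function('x')(t) = Add(102, t)
B = 380689 (B = Pow(617, 2) = 380689)
k = 380689
Add(k, Mul(-1, Function('x')(-914))) = Add(380689, Mul(-1, Add(102, -914))) = Add(380689, Mul(-1, -812)) = Add(380689, 812) = 381501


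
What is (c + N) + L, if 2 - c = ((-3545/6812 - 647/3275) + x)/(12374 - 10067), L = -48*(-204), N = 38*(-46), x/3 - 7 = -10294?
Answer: 3166385127169/392882100 ≈ 8059.4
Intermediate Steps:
x = -30861 (x = 21 + 3*(-10294) = 21 - 30882 = -30861)
N = -1748
L = 9792
c = 6041514769/392882100 (c = 2 - ((-3545/6812 - 647/3275) - 30861)/(12374 - 10067) = 2 - ((-3545*1/6812 - 647*1/3275) - 30861)/2307 = 2 - ((-3545/6812 - 647/3275) - 30861)/2307 = 2 - (-122269/170300 - 30861)/2307 = 2 - (-5255750569)/(170300*2307) = 2 - 1*(-5255750569/392882100) = 2 + 5255750569/392882100 = 6041514769/392882100 ≈ 15.377)
(c + N) + L = (6041514769/392882100 - 1748) + 9792 = -680716396031/392882100 + 9792 = 3166385127169/392882100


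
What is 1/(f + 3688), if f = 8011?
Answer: 1/11699 ≈ 8.5477e-5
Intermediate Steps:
1/(f + 3688) = 1/(8011 + 3688) = 1/11699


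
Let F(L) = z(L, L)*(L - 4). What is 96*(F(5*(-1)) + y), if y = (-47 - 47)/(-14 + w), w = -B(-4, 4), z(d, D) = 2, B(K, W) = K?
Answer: -4128/5 ≈ -825.60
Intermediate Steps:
w = 4 (w = -1*(-4) = 4)
F(L) = -8 + 2*L (F(L) = 2*(L - 4) = 2*(-4 + L) = -8 + 2*L)
y = 47/5 (y = (-47 - 47)/(-14 + 4) = -94/(-10) = -94*(-1/10) = 47/5 ≈ 9.4000)
96*(F(5*(-1)) + y) = 96*((-8 + 2*(5*(-1))) + 47/5) = 96*((-8 + 2*(-5)) + 47/5) = 96*((-8 - 10) + 47/5) = 96*(-18 + 47/5) = 96*(-43/5) = -4128/5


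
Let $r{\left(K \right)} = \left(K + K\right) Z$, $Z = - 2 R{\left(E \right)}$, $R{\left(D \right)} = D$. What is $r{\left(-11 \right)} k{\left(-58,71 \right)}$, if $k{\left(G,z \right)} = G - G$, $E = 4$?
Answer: $0$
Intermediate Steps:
$k{\left(G,z \right)} = 0$
$Z = -8$ ($Z = \left(-2\right) 4 = -8$)
$r{\left(K \right)} = - 16 K$ ($r{\left(K \right)} = \left(K + K\right) \left(-8\right) = 2 K \left(-8\right) = - 16 K$)
$r{\left(-11 \right)} k{\left(-58,71 \right)} = \left(-16\right) \left(-11\right) 0 = 176 \cdot 0 = 0$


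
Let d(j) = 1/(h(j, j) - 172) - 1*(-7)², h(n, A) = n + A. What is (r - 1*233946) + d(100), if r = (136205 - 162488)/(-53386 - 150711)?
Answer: -1337214030399/5714716 ≈ -2.3399e+5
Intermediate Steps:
h(n, A) = A + n
r = 26283/204097 (r = -26283/(-204097) = -26283*(-1/204097) = 26283/204097 ≈ 0.12878)
d(j) = -49 + 1/(-172 + 2*j) (d(j) = 1/((j + j) - 172) - 1*(-7)² = 1/(2*j - 172) - 1*49 = 1/(-172 + 2*j) - 49 = -49 + 1/(-172 + 2*j))
(r - 1*233946) + d(100) = (26283/204097 - 1*233946) + (8429 - 98*100)/(2*(-86 + 100)) = (26283/204097 - 233946) + (½)*(8429 - 9800)/14 = -47747650479/204097 + (½)*(1/14)*(-1371) = -47747650479/204097 - 1371/28 = -1337214030399/5714716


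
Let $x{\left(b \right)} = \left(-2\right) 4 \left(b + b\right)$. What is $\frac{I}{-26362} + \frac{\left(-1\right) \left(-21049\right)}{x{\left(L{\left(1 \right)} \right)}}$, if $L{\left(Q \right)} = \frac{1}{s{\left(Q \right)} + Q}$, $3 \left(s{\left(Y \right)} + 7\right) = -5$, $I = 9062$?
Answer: $\frac{6381060499}{632688} \approx 10086.0$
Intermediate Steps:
$s{\left(Y \right)} = - \frac{26}{3}$ ($s{\left(Y \right)} = -7 + \frac{1}{3} \left(-5\right) = -7 - \frac{5}{3} = - \frac{26}{3}$)
$L{\left(Q \right)} = \frac{1}{- \frac{26}{3} + Q}$
$x{\left(b \right)} = - 16 b$ ($x{\left(b \right)} = - 8 \cdot 2 b = - 16 b$)
$\frac{I}{-26362} + \frac{\left(-1\right) \left(-21049\right)}{x{\left(L{\left(1 \right)} \right)}} = \frac{9062}{-26362} + \frac{\left(-1\right) \left(-21049\right)}{\left(-16\right) \frac{3}{-26 + 3 \cdot 1}} = 9062 \left(- \frac{1}{26362}\right) + \frac{21049}{\left(-16\right) \frac{3}{-26 + 3}} = - \frac{4531}{13181} + \frac{21049}{\left(-16\right) \frac{3}{-23}} = - \frac{4531}{13181} + \frac{21049}{\left(-16\right) 3 \left(- \frac{1}{23}\right)} = - \frac{4531}{13181} + \frac{21049}{\left(-16\right) \left(- \frac{3}{23}\right)} = - \frac{4531}{13181} + \frac{21049}{\frac{48}{23}} = - \frac{4531}{13181} + 21049 \cdot \frac{23}{48} = - \frac{4531}{13181} + \frac{484127}{48} = \frac{6381060499}{632688}$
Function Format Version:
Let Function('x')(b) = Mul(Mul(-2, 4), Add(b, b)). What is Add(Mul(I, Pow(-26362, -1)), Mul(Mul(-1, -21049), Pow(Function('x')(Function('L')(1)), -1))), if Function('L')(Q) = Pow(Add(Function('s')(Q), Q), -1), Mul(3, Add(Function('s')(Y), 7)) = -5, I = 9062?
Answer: Rational(6381060499, 632688) ≈ 10086.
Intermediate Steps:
Function('s')(Y) = Rational(-26, 3) (Function('s')(Y) = Add(-7, Mul(Rational(1, 3), -5)) = Add(-7, Rational(-5, 3)) = Rational(-26, 3))
Function('L')(Q) = Pow(Add(Rational(-26, 3), Q), -1)
Function('x')(b) = Mul(-16, b) (Function('x')(b) = Mul(-8, Mul(2, b)) = Mul(-16, b))
Add(Mul(I, Pow(-26362, -1)), Mul(Mul(-1, -21049), Pow(Function('x')(Function('L')(1)), -1))) = Add(Mul(9062, Pow(-26362, -1)), Mul(Mul(-1, -21049), Pow(Mul(-16, Mul(3, Pow(Add(-26, Mul(3, 1)), -1))), -1))) = Add(Mul(9062, Rational(-1, 26362)), Mul(21049, Pow(Mul(-16, Mul(3, Pow(Add(-26, 3), -1))), -1))) = Add(Rational(-4531, 13181), Mul(21049, Pow(Mul(-16, Mul(3, Pow(-23, -1))), -1))) = Add(Rational(-4531, 13181), Mul(21049, Pow(Mul(-16, Mul(3, Rational(-1, 23))), -1))) = Add(Rational(-4531, 13181), Mul(21049, Pow(Mul(-16, Rational(-3, 23)), -1))) = Add(Rational(-4531, 13181), Mul(21049, Pow(Rational(48, 23), -1))) = Add(Rational(-4531, 13181), Mul(21049, Rational(23, 48))) = Add(Rational(-4531, 13181), Rational(484127, 48)) = Rational(6381060499, 632688)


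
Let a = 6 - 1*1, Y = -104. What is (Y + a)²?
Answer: 9801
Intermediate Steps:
a = 5 (a = 6 - 1 = 5)
(Y + a)² = (-104 + 5)² = (-99)² = 9801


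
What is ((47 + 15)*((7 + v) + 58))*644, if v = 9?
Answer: 2954672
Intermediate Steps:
((47 + 15)*((7 + v) + 58))*644 = ((47 + 15)*((7 + 9) + 58))*644 = (62*(16 + 58))*644 = (62*74)*644 = 4588*644 = 2954672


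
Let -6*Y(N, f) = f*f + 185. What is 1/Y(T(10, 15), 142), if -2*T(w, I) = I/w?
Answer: -2/6783 ≈ -0.00029485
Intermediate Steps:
T(w, I) = -I/(2*w)
Y(N, f) = -185/6 - f²/6 (Y(N, f) = -(f*f + 185)/6 = -(f² + 185)/6 = -(185 + f²)/6 = -185/6 - f²/6)
1/Y(T(10, 15), 142) = 1/(-185/6 - ⅙*142²) = 1/(-185/6 - ⅙*20164) = 1/(-185/6 - 10082/3) = 1/(-6783/2) = -2/6783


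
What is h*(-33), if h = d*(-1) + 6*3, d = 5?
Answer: -429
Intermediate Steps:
h = 13 (h = 5*(-1) + 6*3 = -5 + 18 = 13)
h*(-33) = 13*(-33) = -429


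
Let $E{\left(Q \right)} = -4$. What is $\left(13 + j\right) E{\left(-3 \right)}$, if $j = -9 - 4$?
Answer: $0$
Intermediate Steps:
$j = -13$ ($j = -9 - 4 = -13$)
$\left(13 + j\right) E{\left(-3 \right)} = \left(13 - 13\right) \left(-4\right) = 0 \left(-4\right) = 0$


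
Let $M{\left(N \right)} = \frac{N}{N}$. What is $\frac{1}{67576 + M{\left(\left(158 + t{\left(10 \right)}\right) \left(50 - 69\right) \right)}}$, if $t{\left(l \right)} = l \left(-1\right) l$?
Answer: $\frac{1}{67577} \approx 1.4798 \cdot 10^{-5}$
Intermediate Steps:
$t{\left(l \right)} = - l^{2}$ ($t{\left(l \right)} = - l l = - l^{2}$)
$M{\left(N \right)} = 1$
$\frac{1}{67576 + M{\left(\left(158 + t{\left(10 \right)}\right) \left(50 - 69\right) \right)}} = \frac{1}{67576 + 1} = \frac{1}{67577}$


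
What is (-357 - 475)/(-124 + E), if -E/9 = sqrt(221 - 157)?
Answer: 208/49 ≈ 4.2449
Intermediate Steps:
E = -72 (E = -9*sqrt(221 - 157) = -9*sqrt(64) = -9*8 = -72)
(-357 - 475)/(-124 + E) = (-357 - 475)/(-124 - 72) = -832/(-196) = -832*(-1/196) = 208/49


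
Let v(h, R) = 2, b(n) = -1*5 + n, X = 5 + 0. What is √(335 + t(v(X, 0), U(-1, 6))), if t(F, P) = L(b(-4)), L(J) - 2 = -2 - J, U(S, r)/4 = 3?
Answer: 2*√86 ≈ 18.547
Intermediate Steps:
U(S, r) = 12 (U(S, r) = 4*3 = 12)
X = 5
b(n) = -5 + n
L(J) = -J (L(J) = 2 + (-2 - J) = -J)
t(F, P) = 9 (t(F, P) = -(-5 - 4) = -1*(-9) = 9)
√(335 + t(v(X, 0), U(-1, 6))) = √(335 + 9) = √344 = 2*√86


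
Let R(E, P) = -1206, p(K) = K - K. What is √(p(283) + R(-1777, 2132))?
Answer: 3*I*√134 ≈ 34.728*I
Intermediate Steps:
p(K) = 0
√(p(283) + R(-1777, 2132)) = √(0 - 1206) = √(-1206) = 3*I*√134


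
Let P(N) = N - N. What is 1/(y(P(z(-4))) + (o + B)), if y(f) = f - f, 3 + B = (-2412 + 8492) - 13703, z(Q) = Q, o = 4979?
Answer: -1/2647 ≈ -0.00037779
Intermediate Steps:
B = -7626 (B = -3 + ((-2412 + 8492) - 13703) = -3 + (6080 - 13703) = -3 - 7623 = -7626)
P(N) = 0
y(f) = 0
1/(y(P(z(-4))) + (o + B)) = 1/(0 + (4979 - 7626)) = 1/(0 - 2647) = 1/(-2647) = -1/2647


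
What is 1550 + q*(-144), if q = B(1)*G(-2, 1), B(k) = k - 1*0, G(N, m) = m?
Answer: 1406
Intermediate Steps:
B(k) = k (B(k) = k + 0 = k)
q = 1 (q = 1*1 = 1)
1550 + q*(-144) = 1550 + 1*(-144) = 1550 - 144 = 1406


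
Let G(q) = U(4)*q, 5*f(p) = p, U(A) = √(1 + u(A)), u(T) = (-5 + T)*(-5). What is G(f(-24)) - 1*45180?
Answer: -45180 - 24*√6/5 ≈ -45192.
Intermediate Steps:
u(T) = 25 - 5*T
U(A) = √(26 - 5*A) (U(A) = √(1 + (25 - 5*A)) = √(26 - 5*A))
f(p) = p/5
G(q) = q*√6 (G(q) = √(26 - 5*4)*q = √(26 - 20)*q = √6*q = q*√6)
G(f(-24)) - 1*45180 = ((⅕)*(-24))*√6 - 1*45180 = -24*√6/5 - 45180 = -45180 - 24*√6/5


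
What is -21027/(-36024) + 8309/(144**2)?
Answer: 30639137/31124736 ≈ 0.98440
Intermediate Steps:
-21027/(-36024) + 8309/(144**2) = -21027*(-1/36024) + 8309/20736 = 7009/12008 + 8309*(1/20736) = 7009/12008 + 8309/20736 = 30639137/31124736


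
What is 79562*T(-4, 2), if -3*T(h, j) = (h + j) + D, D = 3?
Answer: -79562/3 ≈ -26521.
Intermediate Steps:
T(h, j) = -1 - h/3 - j/3 (T(h, j) = -((h + j) + 3)/3 = -(3 + h + j)/3 = -1 - h/3 - j/3)
79562*T(-4, 2) = 79562*(-1 - ⅓*(-4) - ⅓*2) = 79562*(-1 + 4/3 - ⅔) = 79562*(-⅓) = -79562/3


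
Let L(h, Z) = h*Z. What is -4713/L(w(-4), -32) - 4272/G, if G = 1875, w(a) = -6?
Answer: -1073011/40000 ≈ -26.825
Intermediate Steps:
L(h, Z) = Z*h
-4713/L(w(-4), -32) - 4272/G = -4713/((-32*(-6))) - 4272/1875 = -4713/192 - 4272*1/1875 = -4713*1/192 - 1424/625 = -1571/64 - 1424/625 = -1073011/40000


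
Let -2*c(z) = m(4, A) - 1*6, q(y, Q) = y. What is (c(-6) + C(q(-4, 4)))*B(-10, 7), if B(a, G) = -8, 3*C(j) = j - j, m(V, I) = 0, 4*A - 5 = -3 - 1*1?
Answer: -24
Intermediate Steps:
A = 1/4 (A = 5/4 + (-3 - 1*1)/4 = 5/4 + (-3 - 1)/4 = 5/4 + (1/4)*(-4) = 5/4 - 1 = 1/4 ≈ 0.25000)
C(j) = 0 (C(j) = (j - j)/3 = (1/3)*0 = 0)
c(z) = 3 (c(z) = -(0 - 1*6)/2 = -(0 - 6)/2 = -1/2*(-6) = 3)
(c(-6) + C(q(-4, 4)))*B(-10, 7) = (3 + 0)*(-8) = 3*(-8) = -24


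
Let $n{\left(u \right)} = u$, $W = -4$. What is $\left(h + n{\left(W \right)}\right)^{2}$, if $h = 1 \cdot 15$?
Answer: $121$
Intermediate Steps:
$h = 15$
$\left(h + n{\left(W \right)}\right)^{2} = \left(15 - 4\right)^{2} = 11^{2} = 121$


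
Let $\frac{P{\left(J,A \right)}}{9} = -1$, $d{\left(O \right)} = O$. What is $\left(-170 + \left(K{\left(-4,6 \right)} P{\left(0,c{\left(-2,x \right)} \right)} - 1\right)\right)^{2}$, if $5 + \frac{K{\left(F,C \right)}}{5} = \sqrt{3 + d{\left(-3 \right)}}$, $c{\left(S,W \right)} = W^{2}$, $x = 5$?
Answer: $2916$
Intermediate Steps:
$P{\left(J,A \right)} = -9$ ($P{\left(J,A \right)} = 9 \left(-1\right) = -9$)
$K{\left(F,C \right)} = -25$ ($K{\left(F,C \right)} = -25 + 5 \sqrt{3 - 3} = -25 + 5 \sqrt{0} = -25 + 5 \cdot 0 = -25 + 0 = -25$)
$\left(-170 + \left(K{\left(-4,6 \right)} P{\left(0,c{\left(-2,x \right)} \right)} - 1\right)\right)^{2} = \left(-170 - -224\right)^{2} = \left(-170 + \left(225 - 1\right)\right)^{2} = \left(-170 + 224\right)^{2} = 54^{2} = 2916$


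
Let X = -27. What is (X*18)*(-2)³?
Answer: 3888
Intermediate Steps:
(X*18)*(-2)³ = -27*18*(-2)³ = -486*(-8) = 3888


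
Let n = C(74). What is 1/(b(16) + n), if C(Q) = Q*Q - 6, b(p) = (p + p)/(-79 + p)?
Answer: 63/344578 ≈ 0.00018283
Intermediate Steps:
b(p) = 2*p/(-79 + p) (b(p) = (2*p)/(-79 + p) = 2*p/(-79 + p))
C(Q) = -6 + Q² (C(Q) = Q² - 6 = -6 + Q²)
n = 5470 (n = -6 + 74² = -6 + 5476 = 5470)
1/(b(16) + n) = 1/(2*16/(-79 + 16) + 5470) = 1/(2*16/(-63) + 5470) = 1/(2*16*(-1/63) + 5470) = 1/(-32/63 + 5470) = 1/(344578/63) = 63/344578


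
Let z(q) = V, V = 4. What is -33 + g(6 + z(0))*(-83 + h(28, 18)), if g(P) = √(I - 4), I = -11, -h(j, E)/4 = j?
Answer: -33 - 195*I*√15 ≈ -33.0 - 755.23*I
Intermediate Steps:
h(j, E) = -4*j
z(q) = 4
g(P) = I*√15 (g(P) = √(-11 - 4) = √(-15) = I*√15)
-33 + g(6 + z(0))*(-83 + h(28, 18)) = -33 + (I*√15)*(-83 - 4*28) = -33 + (I*√15)*(-83 - 112) = -33 + (I*√15)*(-195) = -33 - 195*I*√15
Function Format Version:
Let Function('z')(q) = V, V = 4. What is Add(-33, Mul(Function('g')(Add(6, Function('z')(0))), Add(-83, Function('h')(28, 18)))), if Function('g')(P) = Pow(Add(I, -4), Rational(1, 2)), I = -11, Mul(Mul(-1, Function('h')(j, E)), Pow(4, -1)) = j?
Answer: Add(-33, Mul(-195, I, Pow(15, Rational(1, 2)))) ≈ Add(-33.000, Mul(-755.23, I))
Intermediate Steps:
Function('h')(j, E) = Mul(-4, j)
Function('z')(q) = 4
Function('g')(P) = Mul(I, Pow(15, Rational(1, 2))) (Function('g')(P) = Pow(Add(-11, -4), Rational(1, 2)) = Pow(-15, Rational(1, 2)) = Mul(I, Pow(15, Rational(1, 2))))
Add(-33, Mul(Function('g')(Add(6, Function('z')(0))), Add(-83, Function('h')(28, 18)))) = Add(-33, Mul(Mul(I, Pow(15, Rational(1, 2))), Add(-83, Mul(-4, 28)))) = Add(-33, Mul(Mul(I, Pow(15, Rational(1, 2))), Add(-83, -112))) = Add(-33, Mul(Mul(I, Pow(15, Rational(1, 2))), -195)) = Add(-33, Mul(-195, I, Pow(15, Rational(1, 2))))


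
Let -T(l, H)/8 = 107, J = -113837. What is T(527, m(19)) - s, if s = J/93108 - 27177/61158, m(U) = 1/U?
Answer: -810804593237/949049844 ≈ -854.33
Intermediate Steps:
T(l, H) = -856 (T(l, H) = -8*107 = -856)
s = -1582073227/949049844 (s = -113837/93108 - 27177/61158 = -113837*1/93108 - 27177*1/61158 = -113837/93108 - 9059/20386 = -1582073227/949049844 ≈ -1.6670)
T(527, m(19)) - s = -856 - 1*(-1582073227/949049844) = -856 + 1582073227/949049844 = -810804593237/949049844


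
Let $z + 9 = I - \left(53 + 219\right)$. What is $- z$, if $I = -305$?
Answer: $586$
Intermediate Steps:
$z = -586$ ($z = -9 - 577 = -586$)
$- z = \left(-1\right) \left(-586\right) = 586$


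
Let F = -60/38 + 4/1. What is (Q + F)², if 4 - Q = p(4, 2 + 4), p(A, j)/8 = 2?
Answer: 33124/361 ≈ 91.756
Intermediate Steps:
p(A, j) = 16 (p(A, j) = 8*2 = 16)
Q = -12 (Q = 4 - 1*16 = 4 - 16 = -12)
F = 46/19 (F = -60*1/38 + 4*1 = -30/19 + 4 = 46/19 ≈ 2.4211)
(Q + F)² = (-12 + 46/19)² = (-182/19)² = 33124/361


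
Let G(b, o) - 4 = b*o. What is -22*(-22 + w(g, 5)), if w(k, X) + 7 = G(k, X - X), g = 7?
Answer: 550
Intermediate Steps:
G(b, o) = 4 + b*o
w(k, X) = -3 (w(k, X) = -7 + (4 + k*(X - X)) = -7 + (4 + k*0) = -7 + (4 + 0) = -7 + 4 = -3)
-22*(-22 + w(g, 5)) = -22*(-22 - 3) = -22*(-25) = 550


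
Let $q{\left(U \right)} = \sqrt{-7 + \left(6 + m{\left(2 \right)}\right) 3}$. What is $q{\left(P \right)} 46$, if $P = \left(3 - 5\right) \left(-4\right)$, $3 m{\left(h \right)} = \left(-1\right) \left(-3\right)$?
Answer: $46 \sqrt{14} \approx 172.12$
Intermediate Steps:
$m{\left(h \right)} = 1$ ($m{\left(h \right)} = \frac{\left(-1\right) \left(-3\right)}{3} = \frac{1}{3} \cdot 3 = 1$)
$P = 8$ ($P = \left(-2\right) \left(-4\right) = 8$)
$q{\left(U \right)} = \sqrt{14}$ ($q{\left(U \right)} = \sqrt{-7 + \left(6 + 1\right) 3} = \sqrt{-7 + 7 \cdot 3} = \sqrt{-7 + 21} = \sqrt{14}$)
$q{\left(P \right)} 46 = \sqrt{14} \cdot 46 = 46 \sqrt{14}$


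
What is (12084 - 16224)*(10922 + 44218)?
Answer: -228279600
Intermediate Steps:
(12084 - 16224)*(10922 + 44218) = -4140*55140 = -228279600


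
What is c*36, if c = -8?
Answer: -288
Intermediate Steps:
c*36 = -8*36 = -288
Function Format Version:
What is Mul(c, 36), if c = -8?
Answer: -288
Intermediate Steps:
Mul(c, 36) = Mul(-8, 36) = -288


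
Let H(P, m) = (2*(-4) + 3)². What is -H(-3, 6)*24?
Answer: -600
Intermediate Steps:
H(P, m) = 25 (H(P, m) = (-8 + 3)² = (-5)² = 25)
-H(-3, 6)*24 = -1*25*24 = -25*24 = -600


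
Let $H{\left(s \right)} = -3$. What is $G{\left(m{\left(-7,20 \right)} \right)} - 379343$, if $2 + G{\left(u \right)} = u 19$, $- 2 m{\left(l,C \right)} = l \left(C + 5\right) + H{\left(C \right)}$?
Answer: $-377654$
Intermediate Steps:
$m{\left(l,C \right)} = \frac{3}{2} - \frac{l \left(5 + C\right)}{2}$ ($m{\left(l,C \right)} = - \frac{l \left(C + 5\right) - 3}{2} = - \frac{l \left(5 + C\right) - 3}{2} = - \frac{-3 + l \left(5 + C\right)}{2} = \frac{3}{2} - \frac{l \left(5 + C\right)}{2}$)
$G{\left(u \right)} = -2 + 19 u$ ($G{\left(u \right)} = -2 + u 19 = -2 + 19 u$)
$G{\left(m{\left(-7,20 \right)} \right)} - 379343 = \left(-2 + 19 \left(\frac{3}{2} - - \frac{35}{2} - 10 \left(-7\right)\right)\right) - 379343 = \left(-2 + 19 \left(\frac{3}{2} + \frac{35}{2} + 70\right)\right) - 379343 = \left(-2 + 19 \cdot 89\right) - 379343 = \left(-2 + 1691\right) - 379343 = 1689 - 379343 = -377654$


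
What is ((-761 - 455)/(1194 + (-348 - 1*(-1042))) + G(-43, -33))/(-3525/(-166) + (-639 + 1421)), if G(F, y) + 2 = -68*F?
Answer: 28611760/7866883 ≈ 3.6370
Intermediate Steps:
G(F, y) = -2 - 68*F
((-761 - 455)/(1194 + (-348 - 1*(-1042))) + G(-43, -33))/(-3525/(-166) + (-639 + 1421)) = ((-761 - 455)/(1194 + (-348 - 1*(-1042))) + (-2 - 68*(-43)))/(-3525/(-166) + (-639 + 1421)) = (-1216/(1194 + (-348 + 1042)) + (-2 + 2924))/(-3525*(-1/166) + 782) = (-1216/(1194 + 694) + 2922)/(3525/166 + 782) = (-1216/1888 + 2922)/(133337/166) = (-1216*1/1888 + 2922)*(166/133337) = (-38/59 + 2922)*(166/133337) = (172360/59)*(166/133337) = 28611760/7866883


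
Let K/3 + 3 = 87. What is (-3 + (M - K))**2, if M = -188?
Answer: 196249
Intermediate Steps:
K = 252 (K = -9 + 3*87 = -9 + 261 = 252)
(-3 + (M - K))**2 = (-3 + (-188 - 1*252))**2 = (-3 + (-188 - 252))**2 = (-3 - 440)**2 = (-443)**2 = 196249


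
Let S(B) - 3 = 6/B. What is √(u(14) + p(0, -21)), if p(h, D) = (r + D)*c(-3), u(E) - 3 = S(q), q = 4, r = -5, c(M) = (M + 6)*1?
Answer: I*√282/2 ≈ 8.3964*I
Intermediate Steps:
c(M) = 6 + M (c(M) = (6 + M)*1 = 6 + M)
S(B) = 3 + 6/B
u(E) = 15/2 (u(E) = 3 + (3 + 6/4) = 3 + (3 + 6*(¼)) = 3 + (3 + 3/2) = 3 + 9/2 = 15/2)
p(h, D) = -15 + 3*D (p(h, D) = (-5 + D)*(6 - 3) = (-5 + D)*3 = -15 + 3*D)
√(u(14) + p(0, -21)) = √(15/2 + (-15 + 3*(-21))) = √(15/2 + (-15 - 63)) = √(15/2 - 78) = √(-141/2) = I*√282/2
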